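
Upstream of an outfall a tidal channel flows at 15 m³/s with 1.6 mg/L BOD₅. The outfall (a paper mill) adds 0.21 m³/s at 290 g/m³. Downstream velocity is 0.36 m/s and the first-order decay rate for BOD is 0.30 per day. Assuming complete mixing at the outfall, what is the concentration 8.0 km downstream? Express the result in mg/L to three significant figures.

After complete mixing, C₀ = (0.21·290 + 15·1.6) / 15.21 = 5.582 mg/L.
Travel time t = 8000 m / 0.36 m/s = 2.222e+04 s = 0.2572 d.
C = 5.582·exp(−0.30·0.2572) = 5.582·0.9257 = 5.167 mg/L.

5.17 mg/L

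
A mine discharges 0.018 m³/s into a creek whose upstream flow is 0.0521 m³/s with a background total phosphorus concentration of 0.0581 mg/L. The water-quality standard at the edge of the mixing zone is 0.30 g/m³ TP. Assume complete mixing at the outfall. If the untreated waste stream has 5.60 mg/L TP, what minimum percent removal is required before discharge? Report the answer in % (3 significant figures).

Mass balance: 0.3·0.0701 = 0.018·Cₑ + 0.0521·0.0581.
Cₑ = (0.02103 − 0.003027) / 0.018 = 1 mg/L.
Required removal = 1 − 1/5.60 = 82.14 %.

82.1 %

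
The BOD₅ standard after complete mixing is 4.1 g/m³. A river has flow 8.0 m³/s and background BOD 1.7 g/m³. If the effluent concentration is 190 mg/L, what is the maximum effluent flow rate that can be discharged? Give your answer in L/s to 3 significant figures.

103 L/s

Mass balance at complete mixing: C_std·(Q_w + Q_r) = Q_w·C_e + Q_r·C_b.
Rearranging, Q_w = Q_r·(C_std − C_b)/(C_e − C_std) = 8.0·(4.1 − 1.7) / (190 − 4.1) = 0.1033 m³/s.
= 103.3 L/s.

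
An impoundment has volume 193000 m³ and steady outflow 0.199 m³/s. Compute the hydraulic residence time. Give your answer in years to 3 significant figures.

Q = 0.199 m³/s × 3.156e+07 s/yr = 6.28e+06 m³/yr.
Hydraulic residence time τ = V/Q = 193000/6.28e+06 = 0.03073 yr.

0.0307 yr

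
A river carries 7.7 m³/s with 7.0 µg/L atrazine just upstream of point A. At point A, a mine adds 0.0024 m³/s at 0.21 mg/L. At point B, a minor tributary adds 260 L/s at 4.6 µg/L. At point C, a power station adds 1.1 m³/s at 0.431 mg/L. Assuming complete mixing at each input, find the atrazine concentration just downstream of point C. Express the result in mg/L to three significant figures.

0.0585 mg/L

7.0 µg/L = 0.007 mg/L.
After input A: C = (7.7·0.007 + 0.0024·0.21) / 7.702 = 0.007063 mg/L.
260 L/s = 0.26 m³/s.
4.6 µg/L = 0.0046 mg/L.
After input B: C = (7.702·0.007063 + 0.26·0.0046) / 7.962 = 0.006983 mg/L.
After input C: C = (7.962·0.006983 + 1.1·0.431) / 9.062 = 0.05845 mg/L.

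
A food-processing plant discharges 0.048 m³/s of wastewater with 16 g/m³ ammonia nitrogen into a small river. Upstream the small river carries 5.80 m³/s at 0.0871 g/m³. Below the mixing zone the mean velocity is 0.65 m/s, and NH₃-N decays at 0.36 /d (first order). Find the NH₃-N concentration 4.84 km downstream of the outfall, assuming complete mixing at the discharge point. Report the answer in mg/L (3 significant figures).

0.211 mg/L

After complete mixing, C₀ = (0.048·16 + 5.8·0.0871) / 5.848 = 0.2177 mg/L.
Travel time t = 4840 m / 0.65 m/s = 7446 s = 0.08618 d.
C = 0.2177·exp(−0.36·0.08618) = 0.2177·0.9695 = 0.2111 mg/L.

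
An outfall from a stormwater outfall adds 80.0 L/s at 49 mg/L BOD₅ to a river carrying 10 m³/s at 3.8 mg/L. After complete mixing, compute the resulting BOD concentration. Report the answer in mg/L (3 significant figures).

80.0 L/s = 0.08 m³/s.
By mass balance at complete mixing, C = (0.08·49 + 10·3.8) / (0.08 + 10) = 41.92/10.08 = 4.159 mg/L.

4.16 mg/L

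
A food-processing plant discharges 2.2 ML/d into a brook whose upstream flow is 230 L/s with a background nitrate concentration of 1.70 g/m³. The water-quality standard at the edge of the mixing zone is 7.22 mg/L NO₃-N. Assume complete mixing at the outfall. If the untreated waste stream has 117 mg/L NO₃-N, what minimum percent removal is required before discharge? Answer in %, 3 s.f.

51.2 %

2.2 ML/d = 0.02546 m³/s.
230 L/s = 0.23 m³/s.
Mass balance: 7.22·0.2555 = 0.02546·Cₑ + 0.23·1.7.
Cₑ = (1.844 − 0.391) / 0.02546 = 57.08 mg/L.
Required removal = 1 − 57.08/117 = 51.21 %.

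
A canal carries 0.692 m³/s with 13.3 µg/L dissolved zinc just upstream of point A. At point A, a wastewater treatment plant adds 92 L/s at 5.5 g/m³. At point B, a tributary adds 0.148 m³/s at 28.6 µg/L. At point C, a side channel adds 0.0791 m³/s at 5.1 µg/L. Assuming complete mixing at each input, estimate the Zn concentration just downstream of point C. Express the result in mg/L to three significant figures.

13.3 µg/L = 0.0133 mg/L.
92 L/s = 0.092 m³/s.
After input A: C = (0.692·0.0133 + 0.092·5.5) / 0.784 = 0.6571 mg/L.
28.6 µg/L = 0.0286 mg/L.
After input B: C = (0.784·0.6571 + 0.148·0.0286) / 0.932 = 0.5573 mg/L.
5.1 µg/L = 0.0051 mg/L.
After input C: C = (0.932·0.5573 + 0.0791·0.0051) / 1.011 = 0.5141 mg/L.

0.514 mg/L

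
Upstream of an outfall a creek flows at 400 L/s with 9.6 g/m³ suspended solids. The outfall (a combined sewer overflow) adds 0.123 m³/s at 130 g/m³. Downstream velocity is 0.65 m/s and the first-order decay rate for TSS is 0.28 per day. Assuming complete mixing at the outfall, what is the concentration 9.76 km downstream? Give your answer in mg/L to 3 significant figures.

36.1 mg/L

400 L/s = 0.4 m³/s.
After complete mixing, C₀ = (0.123·130 + 0.4·9.6) / 0.523 = 37.92 mg/L.
Travel time t = 9760 m / 0.65 m/s = 1.502e+04 s = 0.1738 d.
C = 37.92·exp(−0.28·0.1738) = 37.92·0.9525 = 36.12 mg/L.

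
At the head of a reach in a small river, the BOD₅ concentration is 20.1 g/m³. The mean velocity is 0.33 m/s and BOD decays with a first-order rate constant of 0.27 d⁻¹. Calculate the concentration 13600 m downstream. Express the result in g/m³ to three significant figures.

Travel time t = 13600 m / 0.33 m/s = 1.36e+04/0.33 = 4.121e+04 s = 0.477 d.
First-order decay: C = 20.1·exp(−0.27·0.477) = 20.1·0.8792 = 17.67 g/m³.

17.7 g/m³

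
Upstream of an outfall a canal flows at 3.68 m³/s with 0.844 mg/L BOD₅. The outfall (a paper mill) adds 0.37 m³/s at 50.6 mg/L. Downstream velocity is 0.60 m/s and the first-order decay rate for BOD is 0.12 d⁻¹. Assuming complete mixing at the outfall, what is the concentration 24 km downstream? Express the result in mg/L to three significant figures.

After complete mixing, C₀ = (0.37·50.6 + 3.68·0.844) / 4.05 = 5.39 mg/L.
Travel time t = 2.4e+04 m / 0.60 m/s = 4e+04 s = 0.463 d.
C = 5.39·exp(−0.12·0.463) = 5.39·0.946 = 5.098 mg/L.

5.10 mg/L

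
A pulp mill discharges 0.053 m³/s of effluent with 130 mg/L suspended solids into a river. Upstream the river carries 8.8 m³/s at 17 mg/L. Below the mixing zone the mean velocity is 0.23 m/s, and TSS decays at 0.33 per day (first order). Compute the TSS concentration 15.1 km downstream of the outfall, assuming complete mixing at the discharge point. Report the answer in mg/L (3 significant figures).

13.8 mg/L

After complete mixing, C₀ = (0.053·130 + 8.8·17) / 8.853 = 17.68 mg/L.
Travel time t = 1.51e+04 m / 0.23 m/s = 6.565e+04 s = 0.7599 d.
C = 17.68·exp(−0.33·0.7599) = 17.68·0.7782 = 13.76 mg/L.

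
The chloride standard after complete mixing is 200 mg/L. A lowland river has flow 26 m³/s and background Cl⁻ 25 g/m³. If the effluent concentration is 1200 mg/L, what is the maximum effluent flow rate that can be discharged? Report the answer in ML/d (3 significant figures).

Mass balance at complete mixing: C_std·(Q_w + Q_r) = Q_w·C_e + Q_r·C_b.
Rearranging, Q_w = Q_r·(C_std − C_b)/(C_e − C_std) = 26·(200 − 25) / (1200 − 200) = 4.55 m³/s.
= 393.1 ML/d.

393 ML/d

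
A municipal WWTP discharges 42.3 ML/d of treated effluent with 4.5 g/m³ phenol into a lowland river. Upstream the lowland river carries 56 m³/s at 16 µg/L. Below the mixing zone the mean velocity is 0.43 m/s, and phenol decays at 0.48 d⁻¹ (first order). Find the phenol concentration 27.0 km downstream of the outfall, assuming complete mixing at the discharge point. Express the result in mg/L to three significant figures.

0.0387 mg/L

42.3 ML/d = 0.4896 m³/s.
16 µg/L = 0.016 mg/L.
After complete mixing, C₀ = (0.4896·4.5 + 56·0.016) / 56.49 = 0.05486 mg/L.
Travel time t = 2.7e+04 m / 0.43 m/s = 6.279e+04 s = 0.7267 d.
C = 0.05486·exp(−0.48·0.7267) = 0.05486·0.7055 = 0.03871 mg/L.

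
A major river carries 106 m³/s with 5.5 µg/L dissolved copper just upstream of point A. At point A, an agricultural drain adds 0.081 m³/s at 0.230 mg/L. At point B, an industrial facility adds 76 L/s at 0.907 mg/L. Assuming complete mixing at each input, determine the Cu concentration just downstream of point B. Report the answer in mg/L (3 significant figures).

0.00632 mg/L

5.5 µg/L = 0.0055 mg/L.
After input A: C = (106·0.0055 + 0.081·0.23) / 106.1 = 0.005671 mg/L.
76 L/s = 0.076 m³/s.
After input B: C = (106.1·0.005671 + 0.076·0.907) / 106.2 = 0.006317 mg/L.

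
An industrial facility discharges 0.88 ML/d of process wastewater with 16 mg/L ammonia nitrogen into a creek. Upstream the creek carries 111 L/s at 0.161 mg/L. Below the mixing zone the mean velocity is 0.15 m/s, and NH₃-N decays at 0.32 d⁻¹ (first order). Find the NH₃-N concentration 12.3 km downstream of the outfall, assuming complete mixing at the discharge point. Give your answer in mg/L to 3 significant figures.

1.10 mg/L

0.88 ML/d = 0.01019 m³/s.
111 L/s = 0.111 m³/s.
After complete mixing, C₀ = (0.01019·16 + 0.111·0.161) / 0.1212 = 1.492 mg/L.
Travel time t = 1.23e+04 m / 0.15 m/s = 8.2e+04 s = 0.9491 d.
C = 1.492·exp(−0.32·0.9491) = 1.492·0.7381 = 1.101 mg/L.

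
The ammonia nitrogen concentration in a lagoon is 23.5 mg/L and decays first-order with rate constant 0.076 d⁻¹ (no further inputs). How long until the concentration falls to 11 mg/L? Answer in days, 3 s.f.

t = ln(C₀/C)/k = ln(23.5/11)/0.076 = 0.7591/0.076 = 9.988 d.

9.99 d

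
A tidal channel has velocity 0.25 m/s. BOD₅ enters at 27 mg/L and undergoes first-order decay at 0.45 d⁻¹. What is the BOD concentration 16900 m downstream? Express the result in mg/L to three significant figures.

19.0 mg/L

Travel time t = 16900 m / 0.25 m/s = 1.69e+04/0.25 = 6.76e+04 s = 0.7824 d.
First-order decay: C = 27·exp(−0.45·0.7824) = 27·0.7032 = 18.99 mg/L.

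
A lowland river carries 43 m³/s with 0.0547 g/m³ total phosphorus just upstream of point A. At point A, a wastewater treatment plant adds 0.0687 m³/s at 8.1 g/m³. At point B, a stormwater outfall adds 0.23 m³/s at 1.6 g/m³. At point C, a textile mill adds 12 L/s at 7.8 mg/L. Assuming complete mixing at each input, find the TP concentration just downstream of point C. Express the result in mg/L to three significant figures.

After input A: C = (43·0.0547 + 0.0687·8.1) / 43.07 = 0.06753 mg/L.
After input B: C = (43.07·0.06753 + 0.23·1.6) / 43.3 = 0.07567 mg/L.
12 L/s = 0.012 m³/s.
After input C: C = (43.3·0.07567 + 0.012·7.8) / 43.31 = 0.07781 mg/L.

0.0778 mg/L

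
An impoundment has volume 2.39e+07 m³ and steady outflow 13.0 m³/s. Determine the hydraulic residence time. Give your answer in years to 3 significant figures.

0.0583 yr

Q = 13.0 m³/s × 3.156e+07 s/yr = 4.102e+08 m³/yr.
Hydraulic residence time τ = V/Q = 2.39e+07/4.102e+08 = 0.05826 yr.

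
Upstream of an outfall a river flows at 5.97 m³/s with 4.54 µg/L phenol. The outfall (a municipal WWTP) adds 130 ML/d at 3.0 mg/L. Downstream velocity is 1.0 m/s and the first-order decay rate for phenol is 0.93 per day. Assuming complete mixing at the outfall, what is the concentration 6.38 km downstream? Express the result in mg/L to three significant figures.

130 ML/d = 1.505 m³/s.
4.54 µg/L = 0.00454 mg/L.
After complete mixing, C₀ = (1.505·3 + 5.97·0.00454) / 7.475 = 0.6075 mg/L.
Travel time t = 6380 m / 1.0 m/s = 6380 s = 0.07384 d.
C = 0.6075·exp(−0.93·0.07384) = 0.6075·0.9336 = 0.5672 mg/L.

0.567 mg/L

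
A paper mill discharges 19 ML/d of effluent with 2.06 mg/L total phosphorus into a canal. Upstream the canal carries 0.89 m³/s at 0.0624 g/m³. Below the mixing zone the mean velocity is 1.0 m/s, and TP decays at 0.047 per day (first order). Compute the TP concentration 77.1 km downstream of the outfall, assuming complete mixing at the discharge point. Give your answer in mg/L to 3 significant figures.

19 ML/d = 0.2199 m³/s.
After complete mixing, C₀ = (0.2199·2.06 + 0.89·0.0624) / 1.11 = 0.4582 mg/L.
Travel time t = 7.71e+04 m / 1.0 m/s = 7.71e+04 s = 0.8924 d.
C = 0.4582·exp(−0.047·0.8924) = 0.4582·0.9589 = 0.4394 mg/L.

0.439 mg/L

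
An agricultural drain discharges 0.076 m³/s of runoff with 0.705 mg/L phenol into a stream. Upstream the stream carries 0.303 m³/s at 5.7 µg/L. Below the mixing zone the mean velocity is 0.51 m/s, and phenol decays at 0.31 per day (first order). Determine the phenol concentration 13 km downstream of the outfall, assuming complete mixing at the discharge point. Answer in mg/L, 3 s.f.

5.7 µg/L = 0.0057 mg/L.
After complete mixing, C₀ = (0.076·0.705 + 0.303·0.0057) / 0.379 = 0.1459 mg/L.
Travel time t = 1.3e+04 m / 0.51 m/s = 2.549e+04 s = 0.295 d.
C = 0.1459·exp(−0.31·0.295) = 0.1459·0.9126 = 0.1332 mg/L.

0.133 mg/L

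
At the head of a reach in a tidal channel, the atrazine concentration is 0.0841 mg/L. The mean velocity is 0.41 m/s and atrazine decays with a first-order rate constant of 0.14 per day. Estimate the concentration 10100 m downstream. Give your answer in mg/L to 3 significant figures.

0.0808 mg/L

Travel time t = 10100 m / 0.41 m/s = 1.01e+04/0.41 = 2.463e+04 s = 0.2851 d.
First-order decay: C = 0.0841·exp(−0.14·0.2851) = 0.0841·0.9609 = 0.08081 mg/L.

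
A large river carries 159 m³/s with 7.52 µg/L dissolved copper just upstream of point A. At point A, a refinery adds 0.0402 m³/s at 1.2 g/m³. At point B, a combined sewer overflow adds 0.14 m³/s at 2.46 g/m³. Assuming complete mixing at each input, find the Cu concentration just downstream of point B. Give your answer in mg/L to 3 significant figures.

7.52 µg/L = 0.00752 mg/L.
After input A: C = (159·0.00752 + 0.0402·1.2) / 159 = 0.007821 mg/L.
After input B: C = (159·0.007821 + 0.14·2.46) / 159.2 = 0.009978 mg/L.

0.00998 mg/L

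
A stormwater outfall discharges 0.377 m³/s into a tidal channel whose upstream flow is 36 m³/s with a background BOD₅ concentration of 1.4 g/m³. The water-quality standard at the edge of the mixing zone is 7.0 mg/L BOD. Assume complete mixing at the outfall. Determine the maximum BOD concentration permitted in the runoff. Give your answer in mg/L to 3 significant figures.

Mass balance: 7·36.38 = 0.377·Cₑ + 36·1.4.
Cₑ = (254.6 − 50.4) / 0.377 = 541.7 mg/L.

542 mg/L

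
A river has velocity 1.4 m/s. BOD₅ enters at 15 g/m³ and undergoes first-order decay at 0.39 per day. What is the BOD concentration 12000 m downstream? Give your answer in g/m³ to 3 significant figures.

14.4 g/m³

Travel time t = 12000 m / 1.4 m/s = 1.2e+04/1.4 = 8571 s = 0.09921 d.
First-order decay: C = 15·exp(−0.39·0.09921) = 15·0.962 = 14.43 g/m³.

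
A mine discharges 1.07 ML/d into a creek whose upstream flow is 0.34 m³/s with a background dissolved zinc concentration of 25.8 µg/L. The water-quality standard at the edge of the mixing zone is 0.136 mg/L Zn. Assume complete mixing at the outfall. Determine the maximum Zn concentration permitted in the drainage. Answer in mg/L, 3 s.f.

1.07 ML/d = 0.01238 m³/s.
25.8 µg/L = 0.0258 mg/L.
Mass balance: 0.136·0.3524 = 0.01238·Cₑ + 0.34·0.0258.
Cₑ = (0.04792 − 0.008772) / 0.01238 = 3.161 mg/L.

3.16 mg/L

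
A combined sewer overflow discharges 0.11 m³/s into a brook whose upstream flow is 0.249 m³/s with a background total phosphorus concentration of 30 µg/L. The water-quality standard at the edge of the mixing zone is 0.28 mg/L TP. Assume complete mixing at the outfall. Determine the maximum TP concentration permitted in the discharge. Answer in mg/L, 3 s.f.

30 µg/L = 0.03 mg/L.
Mass balance: 0.28·0.359 = 0.11·Cₑ + 0.249·0.03.
Cₑ = (0.1005 − 0.00747) / 0.11 = 0.8459 mg/L.

0.846 mg/L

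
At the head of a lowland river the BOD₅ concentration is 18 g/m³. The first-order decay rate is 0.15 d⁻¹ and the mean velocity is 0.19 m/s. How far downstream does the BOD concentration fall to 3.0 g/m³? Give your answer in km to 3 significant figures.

196 km

From C = C₀·e^(−kt), t = ln(C₀/C)/k = ln(18/3.0)/0.15 = 1.792/0.15 = 11.95 d.
Distance = v·t = 0.19 m/s × 1.032e+06 s = 1.961e+05 m = 196.1 km.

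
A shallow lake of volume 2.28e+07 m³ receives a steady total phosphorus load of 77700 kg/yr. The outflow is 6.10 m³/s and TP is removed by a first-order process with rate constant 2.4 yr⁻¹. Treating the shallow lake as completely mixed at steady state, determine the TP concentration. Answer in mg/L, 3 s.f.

Outflow Q = 6.10 m³/s × 3.156e+07 s/yr = 1.925e+08 m³/yr.
Steady-state CSTR mass balance: W = Q·C + k·V·C, so C = W/(Q + kV).
Q + kV = 1.925e+08 + 2.4·2.28e+07 = 2.472e+08 m³/yr.
C = 77700/2.472e+08 = 0.0003143 kg/m³ = 0.3143 mg/L.

0.314 mg/L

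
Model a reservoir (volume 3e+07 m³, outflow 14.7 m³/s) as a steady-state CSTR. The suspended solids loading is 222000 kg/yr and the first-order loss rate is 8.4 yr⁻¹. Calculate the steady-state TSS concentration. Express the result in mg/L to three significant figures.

0.310 mg/L

Outflow Q = 14.7 m³/s × 3.156e+07 s/yr = 4.639e+08 m³/yr.
Steady-state CSTR mass balance: W = Q·C + k·V·C, so C = W/(Q + kV).
Q + kV = 4.639e+08 + 8.4·3e+07 = 7.159e+08 m³/yr.
C = 222000/7.159e+08 = 0.0003101 kg/m³ = 0.3101 mg/L.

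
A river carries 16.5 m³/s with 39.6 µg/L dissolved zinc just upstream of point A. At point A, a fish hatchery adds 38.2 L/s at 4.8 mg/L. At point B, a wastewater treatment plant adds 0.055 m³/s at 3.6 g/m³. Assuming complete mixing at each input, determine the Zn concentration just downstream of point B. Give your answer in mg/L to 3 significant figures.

0.0624 mg/L

39.6 µg/L = 0.0396 mg/L.
38.2 L/s = 0.0382 m³/s.
After input A: C = (16.5·0.0396 + 0.0382·4.8) / 16.54 = 0.0506 mg/L.
After input B: C = (16.54·0.0506 + 0.055·3.6) / 16.59 = 0.06236 mg/L.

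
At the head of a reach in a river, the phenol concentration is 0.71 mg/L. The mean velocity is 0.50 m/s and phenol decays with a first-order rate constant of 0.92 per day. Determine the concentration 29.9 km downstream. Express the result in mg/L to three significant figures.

0.376 mg/L

Travel time t = 29.9 km / 0.50 m/s = 2.99e+04/0.50 = 5.98e+04 s = 0.6921 d.
First-order decay: C = 0.71·exp(−0.92·0.6921) = 0.71·0.529 = 0.3756 mg/L.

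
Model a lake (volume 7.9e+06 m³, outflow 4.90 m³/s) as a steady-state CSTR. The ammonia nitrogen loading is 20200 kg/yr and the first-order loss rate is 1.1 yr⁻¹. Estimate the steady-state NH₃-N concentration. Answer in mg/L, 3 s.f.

Outflow Q = 4.90 m³/s × 3.156e+07 s/yr = 1.546e+08 m³/yr.
Steady-state CSTR mass balance: W = Q·C + k·V·C, so C = W/(Q + kV).
Q + kV = 1.546e+08 + 1.1·7.9e+06 = 1.633e+08 m³/yr.
C = 20200/1.633e+08 = 0.0001237 kg/m³ = 0.1237 mg/L.

0.124 mg/L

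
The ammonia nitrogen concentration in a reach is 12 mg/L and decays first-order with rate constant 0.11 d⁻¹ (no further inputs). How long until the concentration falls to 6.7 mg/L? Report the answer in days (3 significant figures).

t = ln(C₀/C)/k = ln(12/6.7)/0.11 = 0.5828/0.11 = 5.298 d.

5.30 d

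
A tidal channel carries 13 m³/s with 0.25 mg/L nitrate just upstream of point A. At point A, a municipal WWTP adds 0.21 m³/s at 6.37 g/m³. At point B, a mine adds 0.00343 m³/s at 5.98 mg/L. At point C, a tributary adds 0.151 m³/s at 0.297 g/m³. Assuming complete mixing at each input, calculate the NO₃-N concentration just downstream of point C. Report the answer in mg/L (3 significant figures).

0.348 mg/L

After input A: C = (13·0.25 + 0.21·6.37) / 13.21 = 0.3473 mg/L.
After input B: C = (13.21·0.3473 + 0.00343·5.98) / 13.21 = 0.3488 mg/L.
After input C: C = (13.21·0.3488 + 0.151·0.297) / 13.36 = 0.3482 mg/L.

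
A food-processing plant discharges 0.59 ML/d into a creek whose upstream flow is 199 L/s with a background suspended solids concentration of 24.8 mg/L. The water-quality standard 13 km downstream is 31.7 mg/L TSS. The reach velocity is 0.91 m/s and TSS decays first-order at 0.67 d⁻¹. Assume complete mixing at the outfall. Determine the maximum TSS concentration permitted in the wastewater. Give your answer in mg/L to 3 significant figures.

0.59 ML/d = 0.006829 m³/s.
199 L/s = 0.199 m³/s.
Travel time to the compliance point: t = 1.3e+04/0.91 = 1.429e+04 s = 0.1653 d; decay factor exp(−0.67·0.1653) = 0.8951.
So the concentration just after mixing may be at most 31.7/0.8951 = 35.41 mg/L.
Mass balance: 35.41·0.2058 = 0.006829·Cₑ + 0.199·24.8.
Cₑ = (7.289 − 4.935) / 0.006829 = 344.7 mg/L.

345 mg/L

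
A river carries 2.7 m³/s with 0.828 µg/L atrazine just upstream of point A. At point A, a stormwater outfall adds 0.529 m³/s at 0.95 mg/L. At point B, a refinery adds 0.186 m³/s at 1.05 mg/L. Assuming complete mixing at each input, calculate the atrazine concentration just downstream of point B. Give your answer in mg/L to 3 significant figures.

0.205 mg/L

0.828 µg/L = 0.000828 mg/L.
After input A: C = (2.7·0.000828 + 0.529·0.95) / 3.229 = 0.1563 mg/L.
After input B: C = (3.229·0.1563 + 0.186·1.05) / 3.415 = 0.205 mg/L.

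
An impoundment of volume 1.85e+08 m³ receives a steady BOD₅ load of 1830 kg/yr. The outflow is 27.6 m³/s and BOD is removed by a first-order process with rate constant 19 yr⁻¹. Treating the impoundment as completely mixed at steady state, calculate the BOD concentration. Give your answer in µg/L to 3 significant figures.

Outflow Q = 27.6 m³/s × 3.156e+07 s/yr = 8.71e+08 m³/yr.
Steady-state CSTR mass balance: W = Q·C + k·V·C, so C = W/(Q + kV).
Q + kV = 8.71e+08 + 19·1.85e+08 = 4.386e+09 m³/yr.
C = 1830/4.386e+09 = 4.172e-07 kg/m³ = 0.0004172 mg/L = 0.4172 µg/L.

0.417 µg/L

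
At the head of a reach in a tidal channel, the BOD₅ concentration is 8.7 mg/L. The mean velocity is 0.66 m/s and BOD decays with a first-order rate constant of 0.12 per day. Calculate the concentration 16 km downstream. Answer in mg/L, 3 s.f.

8.41 mg/L

Travel time t = 16 km / 0.66 m/s = 1.6e+04/0.66 = 2.424e+04 s = 0.2806 d.
First-order decay: C = 8.7·exp(−0.12·0.2806) = 8.7·0.9669 = 8.412 mg/L.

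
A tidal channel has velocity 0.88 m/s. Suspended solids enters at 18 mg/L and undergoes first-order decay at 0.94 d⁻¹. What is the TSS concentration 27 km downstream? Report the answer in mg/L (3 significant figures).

Travel time t = 27 km / 0.88 m/s = 2.7e+04/0.88 = 3.068e+04 s = 0.3551 d.
First-order decay: C = 18·exp(−0.94·0.3551) = 18·0.7162 = 12.89 mg/L.

12.9 mg/L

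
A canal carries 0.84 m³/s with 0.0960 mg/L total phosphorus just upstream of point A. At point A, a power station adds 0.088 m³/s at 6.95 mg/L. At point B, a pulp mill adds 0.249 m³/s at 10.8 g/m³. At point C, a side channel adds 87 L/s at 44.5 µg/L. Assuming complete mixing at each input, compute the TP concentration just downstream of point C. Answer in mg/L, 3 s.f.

2.68 mg/L

After input A: C = (0.84·0.096 + 0.088·6.95) / 0.928 = 0.7459 mg/L.
After input B: C = (0.928·0.7459 + 0.249·10.8) / 1.177 = 2.873 mg/L.
87 L/s = 0.087 m³/s.
44.5 µg/L = 0.0445 mg/L.
After input C: C = (1.177·2.873 + 0.087·0.0445) / 1.264 = 2.678 mg/L.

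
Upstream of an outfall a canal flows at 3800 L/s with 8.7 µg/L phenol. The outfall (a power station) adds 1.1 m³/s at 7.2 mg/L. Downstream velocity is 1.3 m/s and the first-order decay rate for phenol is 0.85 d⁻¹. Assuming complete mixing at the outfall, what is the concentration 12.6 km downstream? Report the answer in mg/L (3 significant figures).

1.48 mg/L

3800 L/s = 3.8 m³/s.
8.7 µg/L = 0.0087 mg/L.
After complete mixing, C₀ = (1.1·7.2 + 3.8·0.0087) / 4.9 = 1.623 mg/L.
Travel time t = 1.26e+04 m / 1.3 m/s = 9692 s = 0.1122 d.
C = 1.623·exp(−0.85·0.1122) = 1.623·0.9091 = 1.475 mg/L.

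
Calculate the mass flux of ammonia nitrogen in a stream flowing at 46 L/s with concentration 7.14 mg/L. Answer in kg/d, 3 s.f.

46 L/s = 0.046 m³/s.
Mass flux = Q·C = 0.046 m³/s × 7.14 g/m³ = 0.3284 g/s.
= 0.3284 g/s × 86.4 = 28.38 kg/d.

28.4 kg/d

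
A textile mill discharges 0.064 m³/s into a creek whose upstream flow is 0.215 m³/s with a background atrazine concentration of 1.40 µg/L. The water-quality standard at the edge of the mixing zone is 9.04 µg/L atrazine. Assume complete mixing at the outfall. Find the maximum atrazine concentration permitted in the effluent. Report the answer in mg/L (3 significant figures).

0.0347 mg/L

1.40 µg/L = 0.0014 mg/L.
9.04 µg/L = 0.00904 mg/L.
Mass balance: 0.00904·0.279 = 0.064·Cₑ + 0.215·0.0014.
Cₑ = (0.002522 − 0.000301) / 0.064 = 0.03471 mg/L.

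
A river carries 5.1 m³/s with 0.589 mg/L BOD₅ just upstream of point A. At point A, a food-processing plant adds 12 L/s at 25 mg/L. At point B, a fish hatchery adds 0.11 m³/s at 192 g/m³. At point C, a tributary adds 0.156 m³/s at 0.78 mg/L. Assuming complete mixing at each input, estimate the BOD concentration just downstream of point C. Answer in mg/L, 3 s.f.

4.56 mg/L

12 L/s = 0.012 m³/s.
After input A: C = (5.1·0.589 + 0.012·25) / 5.112 = 0.6463 mg/L.
After input B: C = (5.112·0.6463 + 0.11·192) / 5.222 = 4.677 mg/L.
After input C: C = (5.222·4.677 + 0.156·0.78) / 5.378 = 4.564 mg/L.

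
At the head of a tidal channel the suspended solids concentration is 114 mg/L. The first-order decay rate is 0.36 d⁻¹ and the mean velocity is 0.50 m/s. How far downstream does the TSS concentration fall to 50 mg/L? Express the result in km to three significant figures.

From C = C₀·e^(−kt), t = ln(C₀/C)/k = ln(114/50)/0.36 = 0.8242/0.36 = 2.289 d.
Distance = v·t = 0.50 m/s × 1.978e+05 s = 9.89e+04 m = 98.9 km.

98.9 km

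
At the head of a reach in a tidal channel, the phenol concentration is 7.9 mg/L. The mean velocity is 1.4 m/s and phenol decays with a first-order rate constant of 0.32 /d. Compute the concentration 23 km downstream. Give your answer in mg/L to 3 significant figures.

7.43 mg/L

Travel time t = 23 km / 1.4 m/s = 2.3e+04/1.4 = 1.643e+04 s = 0.1901 d.
First-order decay: C = 7.9·exp(−0.32·0.1901) = 7.9·0.941 = 7.434 mg/L.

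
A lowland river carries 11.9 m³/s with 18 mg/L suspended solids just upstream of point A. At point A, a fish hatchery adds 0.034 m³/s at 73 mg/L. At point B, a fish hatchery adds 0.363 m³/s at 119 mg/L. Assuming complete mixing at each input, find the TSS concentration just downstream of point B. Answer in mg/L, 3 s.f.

After input A: C = (11.9·18 + 0.034·73) / 11.93 = 18.16 mg/L.
After input B: C = (11.93·18.16 + 0.363·119) / 12.3 = 21.13 mg/L.

21.1 mg/L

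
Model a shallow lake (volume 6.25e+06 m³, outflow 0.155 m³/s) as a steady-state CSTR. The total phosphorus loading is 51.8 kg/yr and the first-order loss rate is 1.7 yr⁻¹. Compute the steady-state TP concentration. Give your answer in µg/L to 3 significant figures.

Outflow Q = 0.155 m³/s × 3.156e+07 s/yr = 4.891e+06 m³/yr.
Steady-state CSTR mass balance: W = Q·C + k·V·C, so C = W/(Q + kV).
Q + kV = 4.891e+06 + 1.7·6.25e+06 = 1.552e+07 m³/yr.
C = 51.8/1.552e+07 = 3.338e-06 kg/m³ = 0.003338 mg/L = 3.338 µg/L.

3.34 µg/L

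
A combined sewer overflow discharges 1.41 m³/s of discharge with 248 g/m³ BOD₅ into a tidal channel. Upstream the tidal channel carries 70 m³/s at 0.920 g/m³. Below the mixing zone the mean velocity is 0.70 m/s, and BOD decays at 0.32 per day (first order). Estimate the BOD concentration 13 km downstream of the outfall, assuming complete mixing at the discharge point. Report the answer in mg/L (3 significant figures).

5.41 mg/L

After complete mixing, C₀ = (1.41·248 + 70·0.92) / 71.41 = 5.799 mg/L.
Travel time t = 1.3e+04 m / 0.70 m/s = 1.857e+04 s = 0.2149 d.
C = 5.799·exp(−0.32·0.2149) = 5.799·0.9335 = 5.413 mg/L.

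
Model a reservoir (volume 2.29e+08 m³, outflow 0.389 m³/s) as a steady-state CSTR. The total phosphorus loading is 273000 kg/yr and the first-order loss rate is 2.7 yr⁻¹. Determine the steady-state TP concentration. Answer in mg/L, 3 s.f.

Outflow Q = 0.389 m³/s × 3.156e+07 s/yr = 1.228e+07 m³/yr.
Steady-state CSTR mass balance: W = Q·C + k·V·C, so C = W/(Q + kV).
Q + kV = 1.228e+07 + 2.7·2.29e+08 = 6.306e+08 m³/yr.
C = 273000/6.306e+08 = 0.0004329 kg/m³ = 0.4329 mg/L.

0.433 mg/L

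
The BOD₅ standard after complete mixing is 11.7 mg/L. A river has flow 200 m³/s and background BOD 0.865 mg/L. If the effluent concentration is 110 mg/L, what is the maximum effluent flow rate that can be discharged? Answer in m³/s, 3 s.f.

Mass balance at complete mixing: C_std·(Q_w + Q_r) = Q_w·C_e + Q_r·C_b.
Rearranging, Q_w = Q_r·(C_std − C_b)/(C_e − C_std) = 200·(11.7 − 0.865) / (110 − 11.7) = 22.04 m³/s.

22.0 m³/s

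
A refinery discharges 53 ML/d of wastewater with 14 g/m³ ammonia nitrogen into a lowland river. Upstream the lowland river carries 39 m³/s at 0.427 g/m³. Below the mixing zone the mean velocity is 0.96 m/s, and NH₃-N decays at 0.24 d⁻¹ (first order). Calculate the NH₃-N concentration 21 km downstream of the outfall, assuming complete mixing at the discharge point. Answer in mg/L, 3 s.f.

0.600 mg/L

53 ML/d = 0.6134 m³/s.
After complete mixing, C₀ = (0.6134·14 + 39·0.427) / 39.61 = 0.6372 mg/L.
Travel time t = 2.1e+04 m / 0.96 m/s = 2.188e+04 s = 0.2532 d.
C = 0.6372·exp(−0.24·0.2532) = 0.6372·0.941 = 0.5996 mg/L.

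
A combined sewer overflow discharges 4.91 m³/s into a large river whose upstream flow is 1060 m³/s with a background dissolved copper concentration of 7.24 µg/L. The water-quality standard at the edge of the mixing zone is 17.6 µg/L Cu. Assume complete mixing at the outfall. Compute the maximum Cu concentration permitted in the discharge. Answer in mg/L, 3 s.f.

2.25 mg/L

7.24 µg/L = 0.00724 mg/L.
17.6 µg/L = 0.0176 mg/L.
Mass balance: 0.0176·1065 = 4.91·Cₑ + 1060·0.00724.
Cₑ = (18.74 − 7.674) / 4.91 = 2.254 mg/L.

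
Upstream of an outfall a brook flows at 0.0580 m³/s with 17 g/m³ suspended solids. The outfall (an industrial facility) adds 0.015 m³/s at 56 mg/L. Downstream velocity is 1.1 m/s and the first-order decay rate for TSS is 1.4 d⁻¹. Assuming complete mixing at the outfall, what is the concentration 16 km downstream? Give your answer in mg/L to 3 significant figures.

19.8 mg/L

After complete mixing, C₀ = (0.015·56 + 0.058·17) / 0.073 = 25.01 mg/L.
Travel time t = 1.6e+04 m / 1.1 m/s = 1.455e+04 s = 0.1684 d.
C = 25.01·exp(−1.4·0.1684) = 25.01·0.79 = 19.76 mg/L.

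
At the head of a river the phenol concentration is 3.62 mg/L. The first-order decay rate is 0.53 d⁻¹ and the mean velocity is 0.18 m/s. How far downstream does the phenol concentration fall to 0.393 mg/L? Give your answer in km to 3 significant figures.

65.2 km

From C = C₀·e^(−kt), t = ln(C₀/C)/k = ln(3.62/0.393)/0.53 = 2.22/0.53 = 4.189 d.
Distance = v·t = 0.18 m/s × 3.62e+05 s = 6.515e+04 m = 65.15 km.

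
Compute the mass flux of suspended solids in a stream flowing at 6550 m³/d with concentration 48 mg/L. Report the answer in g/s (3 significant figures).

6550 m³/d = 0.07581 m³/s.
Mass flux = Q·C = 0.07581 m³/s × 48 g/m³ = 3.639 g/s.

3.64 g/s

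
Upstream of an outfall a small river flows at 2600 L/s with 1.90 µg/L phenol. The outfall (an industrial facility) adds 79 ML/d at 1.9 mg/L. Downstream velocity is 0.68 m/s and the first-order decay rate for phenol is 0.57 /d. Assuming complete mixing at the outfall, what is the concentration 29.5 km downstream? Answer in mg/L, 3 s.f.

0.372 mg/L

79 ML/d = 0.9144 m³/s.
2600 L/s = 2.6 m³/s.
1.90 µg/L = 0.0019 mg/L.
After complete mixing, C₀ = (0.9144·1.9 + 2.6·0.0019) / 3.514 = 0.4957 mg/L.
Travel time t = 2.95e+04 m / 0.68 m/s = 4.338e+04 s = 0.5021 d.
C = 0.4957·exp(−0.57·0.5021) = 0.4957·0.7511 = 0.3724 mg/L.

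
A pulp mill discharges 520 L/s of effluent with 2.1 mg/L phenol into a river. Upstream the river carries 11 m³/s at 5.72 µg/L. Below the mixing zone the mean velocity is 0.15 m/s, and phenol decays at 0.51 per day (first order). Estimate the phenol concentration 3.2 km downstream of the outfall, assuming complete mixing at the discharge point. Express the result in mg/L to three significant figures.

520 L/s = 0.52 m³/s.
5.72 µg/L = 0.00572 mg/L.
After complete mixing, C₀ = (0.52·2.1 + 11·0.00572) / 11.52 = 0.1003 mg/L.
Travel time t = 3200 m / 0.15 m/s = 2.133e+04 s = 0.2469 d.
C = 0.1003·exp(−0.51·0.2469) = 0.1003·0.8817 = 0.08839 mg/L.

0.0884 mg/L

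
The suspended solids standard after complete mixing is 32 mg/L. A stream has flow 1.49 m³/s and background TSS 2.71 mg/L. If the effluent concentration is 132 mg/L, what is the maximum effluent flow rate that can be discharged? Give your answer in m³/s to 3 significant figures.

0.436 m³/s

Mass balance at complete mixing: C_std·(Q_w + Q_r) = Q_w·C_e + Q_r·C_b.
Rearranging, Q_w = Q_r·(C_std − C_b)/(C_e − C_std) = 1.49·(32 − 2.71) / (132 − 32) = 0.4364 m³/s.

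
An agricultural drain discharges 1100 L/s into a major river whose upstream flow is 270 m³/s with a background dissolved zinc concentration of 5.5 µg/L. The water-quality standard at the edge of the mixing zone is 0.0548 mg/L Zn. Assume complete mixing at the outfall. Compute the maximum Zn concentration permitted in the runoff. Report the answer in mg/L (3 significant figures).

12.2 mg/L

1100 L/s = 1.1 m³/s.
5.5 µg/L = 0.0055 mg/L.
Mass balance: 0.0548·271.1 = 1.1·Cₑ + 270·0.0055.
Cₑ = (14.86 − 1.485) / 1.1 = 12.16 mg/L.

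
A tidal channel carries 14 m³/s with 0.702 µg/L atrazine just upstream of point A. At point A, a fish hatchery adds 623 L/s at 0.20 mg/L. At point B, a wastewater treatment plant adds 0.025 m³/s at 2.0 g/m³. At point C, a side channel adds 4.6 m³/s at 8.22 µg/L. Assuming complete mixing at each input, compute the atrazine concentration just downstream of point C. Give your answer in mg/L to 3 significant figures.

0.0115 mg/L

0.702 µg/L = 0.000702 mg/L.
623 L/s = 0.623 m³/s.
After input A: C = (14·0.000702 + 0.623·0.2) / 14.62 = 0.009193 mg/L.
After input B: C = (14.62·0.009193 + 0.025·2) / 14.65 = 0.01259 mg/L.
8.22 µg/L = 0.00822 mg/L.
After input C: C = (14.65·0.01259 + 4.6·0.00822) / 19.25 = 0.01155 mg/L.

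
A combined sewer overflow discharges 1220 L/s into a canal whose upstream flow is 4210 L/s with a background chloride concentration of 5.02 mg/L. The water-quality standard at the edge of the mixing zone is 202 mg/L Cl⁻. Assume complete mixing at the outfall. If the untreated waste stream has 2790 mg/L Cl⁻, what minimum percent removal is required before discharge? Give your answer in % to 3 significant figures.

68.4 %

1220 L/s = 1.22 m³/s.
4210 L/s = 4.21 m³/s.
Mass balance: 202·5.43 = 1.22·Cₑ + 4.21·5.02.
Cₑ = (1097 − 21.13) / 1.22 = 881.7 mg/L.
Required removal = 1 − 881.7/2790 = 68.4 %.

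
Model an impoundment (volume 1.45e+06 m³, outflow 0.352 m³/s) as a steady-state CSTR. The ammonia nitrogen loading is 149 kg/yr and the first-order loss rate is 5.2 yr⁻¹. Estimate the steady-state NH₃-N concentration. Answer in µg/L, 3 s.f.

7.99 µg/L

Outflow Q = 0.352 m³/s × 3.156e+07 s/yr = 1.111e+07 m³/yr.
Steady-state CSTR mass balance: W = Q·C + k·V·C, so C = W/(Q + kV).
Q + kV = 1.111e+07 + 5.2·1.45e+06 = 1.865e+07 m³/yr.
C = 149/1.865e+07 = 7.99e-06 kg/m³ = 0.00799 mg/L = 7.99 µg/L.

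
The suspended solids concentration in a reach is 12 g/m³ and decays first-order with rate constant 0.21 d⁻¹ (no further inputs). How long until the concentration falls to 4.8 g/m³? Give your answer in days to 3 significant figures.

t = ln(C₀/C)/k = ln(12/4.8)/0.21 = 0.9163/0.21 = 4.363 d.

4.36 d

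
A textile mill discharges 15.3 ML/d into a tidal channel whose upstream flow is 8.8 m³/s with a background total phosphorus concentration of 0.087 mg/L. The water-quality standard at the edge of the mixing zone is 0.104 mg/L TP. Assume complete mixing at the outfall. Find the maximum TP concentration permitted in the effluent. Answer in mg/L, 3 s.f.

0.949 mg/L

15.3 ML/d = 0.1771 m³/s.
Mass balance: 0.104·8.977 = 0.1771·Cₑ + 8.8·0.087.
Cₑ = (0.9336 − 0.7656) / 0.1771 = 0.9488 mg/L.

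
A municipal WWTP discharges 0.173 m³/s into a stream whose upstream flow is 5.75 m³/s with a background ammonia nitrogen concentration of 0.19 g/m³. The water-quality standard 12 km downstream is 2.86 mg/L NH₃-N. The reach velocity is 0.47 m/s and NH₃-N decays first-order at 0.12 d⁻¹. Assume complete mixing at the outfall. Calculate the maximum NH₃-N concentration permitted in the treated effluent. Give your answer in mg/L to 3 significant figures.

Travel time to the compliance point: t = 1.2e+04/0.47 = 2.553e+04 s = 0.2955 d; decay factor exp(−0.12·0.2955) = 0.9652.
So the concentration just after mixing may be at most 2.86/0.9652 = 2.963 mg/L.
Mass balance: 2.963·5.923 = 0.173·Cₑ + 5.75·0.19.
Cₑ = (17.55 − 1.093) / 0.173 = 95.14 mg/L.

95.1 mg/L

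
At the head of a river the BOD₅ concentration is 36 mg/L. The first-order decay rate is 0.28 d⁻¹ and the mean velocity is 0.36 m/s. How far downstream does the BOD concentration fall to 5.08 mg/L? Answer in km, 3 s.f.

218 km

From C = C₀·e^(−kt), t = ln(C₀/C)/k = ln(36/5.08)/0.28 = 1.958/0.28 = 6.994 d.
Distance = v·t = 0.36 m/s × 6.042e+05 s = 2.175e+05 m = 217.5 km.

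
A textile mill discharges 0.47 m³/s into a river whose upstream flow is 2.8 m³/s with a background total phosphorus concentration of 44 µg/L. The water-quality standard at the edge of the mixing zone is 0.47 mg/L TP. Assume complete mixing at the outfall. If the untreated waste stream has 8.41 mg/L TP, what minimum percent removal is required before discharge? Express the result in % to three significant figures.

44 µg/L = 0.044 mg/L.
Mass balance: 0.47·3.27 = 0.47·Cₑ + 2.8·0.044.
Cₑ = (1.537 − 0.1232) / 0.47 = 3.008 mg/L.
Required removal = 1 − 3.008/8.41 = 64.23 %.

64.2 %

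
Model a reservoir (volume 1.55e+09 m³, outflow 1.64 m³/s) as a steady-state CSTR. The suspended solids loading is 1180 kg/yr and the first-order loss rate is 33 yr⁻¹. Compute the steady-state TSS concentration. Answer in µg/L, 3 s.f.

0.0230 µg/L

Outflow Q = 1.64 m³/s × 3.156e+07 s/yr = 5.175e+07 m³/yr.
Steady-state CSTR mass balance: W = Q·C + k·V·C, so C = W/(Q + kV).
Q + kV = 5.175e+07 + 33·1.55e+09 = 5.12e+10 m³/yr.
C = 1180/5.12e+10 = 2.305e-08 kg/m³ = 2.305e-05 mg/L = 0.02305 µg/L.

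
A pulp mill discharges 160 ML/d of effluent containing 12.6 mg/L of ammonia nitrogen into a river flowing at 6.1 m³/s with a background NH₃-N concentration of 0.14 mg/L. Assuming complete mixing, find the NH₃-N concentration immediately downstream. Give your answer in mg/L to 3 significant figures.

160 ML/d = 1.852 m³/s.
Flow-weighted mixing gives C = (1.852·12.6 + 6.1·0.14) / (1.852 + 6.1) = 24.19/7.952 = 3.042 mg/L.

3.04 mg/L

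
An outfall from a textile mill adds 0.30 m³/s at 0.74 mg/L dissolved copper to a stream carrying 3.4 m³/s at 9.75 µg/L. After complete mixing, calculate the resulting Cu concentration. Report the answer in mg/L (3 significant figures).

0.0690 mg/L

9.75 µg/L = 0.00975 mg/L.
Flow-weighted mixing gives C = (0.3·0.74 + 3.4·0.00975) / (0.3 + 3.4) = 0.2551/3.7 = 0.06896 mg/L.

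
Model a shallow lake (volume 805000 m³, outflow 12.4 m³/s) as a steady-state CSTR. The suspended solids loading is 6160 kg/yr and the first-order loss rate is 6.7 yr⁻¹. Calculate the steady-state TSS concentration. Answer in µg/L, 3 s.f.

15.5 µg/L

Outflow Q = 12.4 m³/s × 3.156e+07 s/yr = 3.913e+08 m³/yr.
Steady-state CSTR mass balance: W = Q·C + k·V·C, so C = W/(Q + kV).
Q + kV = 3.913e+08 + 6.7·805000 = 3.967e+08 m³/yr.
C = 6160/3.967e+08 = 1.553e-05 kg/m³ = 0.01553 mg/L = 15.53 µg/L.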